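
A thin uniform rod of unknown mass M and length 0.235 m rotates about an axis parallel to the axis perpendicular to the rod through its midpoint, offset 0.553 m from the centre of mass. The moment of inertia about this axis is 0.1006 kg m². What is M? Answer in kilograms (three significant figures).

0.324

I = I_cm + Md² = (1/12)ML² + Md² = M·[0.0833333·(0.235)² + (0.553)²] = M·0.31041.
So M = 0.1006 / 0.31041 = 0.32409 kg.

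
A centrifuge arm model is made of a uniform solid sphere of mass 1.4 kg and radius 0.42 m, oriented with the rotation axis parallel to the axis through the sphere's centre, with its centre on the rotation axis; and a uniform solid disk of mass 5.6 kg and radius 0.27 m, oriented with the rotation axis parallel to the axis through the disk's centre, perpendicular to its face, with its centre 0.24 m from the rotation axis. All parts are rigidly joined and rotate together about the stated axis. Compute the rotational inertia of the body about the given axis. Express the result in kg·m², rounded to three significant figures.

Solid sphere: I_cm = (2/5)MR² = (2/5)(1.4)(0.42)² = 0.098784 kg·m²; axis through the centre, so I = 0.098784 kg·m².
Solid disk: I_cm = (1/2)MR² = (1/2)(5.6)(0.27)² = 0.20412 kg·m²; centre at d = 0.24 m, so the parallel axis theorem gives I = 0.20412 + (5.6)(0.24)² = 0.52668 kg·m².
Total I = 0.098784 + 0.52668 = 0.62546 kg·m².

0.625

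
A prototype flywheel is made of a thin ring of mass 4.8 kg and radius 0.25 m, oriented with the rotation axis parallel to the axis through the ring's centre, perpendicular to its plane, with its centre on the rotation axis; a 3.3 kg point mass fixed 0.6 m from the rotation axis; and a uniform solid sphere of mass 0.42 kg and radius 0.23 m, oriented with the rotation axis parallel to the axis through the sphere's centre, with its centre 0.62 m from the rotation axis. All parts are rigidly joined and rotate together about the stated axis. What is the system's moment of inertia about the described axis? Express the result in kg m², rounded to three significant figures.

1.66

Thin ring: I_cm = MR² = (4.8)(0.25)² = 0.3 kg m²; axis through the centre, so I = 0.3 kg m².
Point mass: I_cm = 0; centre at d = 0.6 m, so the parallel axis theorem gives I = 0 + (3.3)(0.6)² = 1.188 kg m².
Solid sphere: I_cm = (2/5)MR² = (2/5)(0.42)(0.23)² = 0.0088872 kg m²; centre at d = 0.62 m, so the parallel axis theorem gives I = 0.0088872 + (0.42)(0.62)² = 0.17034 kg m².
Total I = 0.3 + 1.188 + 0.17034 = 1.6583 kg m².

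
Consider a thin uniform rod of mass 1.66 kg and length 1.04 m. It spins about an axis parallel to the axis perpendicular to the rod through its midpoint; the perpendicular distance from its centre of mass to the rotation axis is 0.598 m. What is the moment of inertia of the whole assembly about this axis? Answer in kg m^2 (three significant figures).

I_cm = (1/12)ML² = (1/12)(1.66)(1.04)² = 0.14962 kg m^2; centre at d = 0.598 m, so I = I_cm + Md² gives I = 0.14962 + (1.66)(0.598)² = 0.74324 kg m^2.

0.743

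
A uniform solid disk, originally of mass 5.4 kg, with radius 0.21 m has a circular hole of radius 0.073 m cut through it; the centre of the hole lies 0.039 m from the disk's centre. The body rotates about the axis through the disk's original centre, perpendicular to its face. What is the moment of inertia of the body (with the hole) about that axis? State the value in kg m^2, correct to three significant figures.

Unpierced body about its centre: I₀ = (1/2)MR² = (1/2)(5.4)(0.21)² = 0.11907 kg m^2.
The removed disk has mass m = M·(r/R)² = (5.4)(0.073/0.21)² = 0.65253 kg (same uniform areal density).
Its moment of inertia about the rotation axis (parallel-axis theorem): I_hole = (1/2)mr² + md² = (1/2)(0.65253)(0.073)² + (0.65253)(0.039)² = 0.0027312 kg m^2.
Treating the hole as negative mass, I = I₀ − I_hole = 0.11907 − 0.0027312 = 0.11634 kg m^2.

0.116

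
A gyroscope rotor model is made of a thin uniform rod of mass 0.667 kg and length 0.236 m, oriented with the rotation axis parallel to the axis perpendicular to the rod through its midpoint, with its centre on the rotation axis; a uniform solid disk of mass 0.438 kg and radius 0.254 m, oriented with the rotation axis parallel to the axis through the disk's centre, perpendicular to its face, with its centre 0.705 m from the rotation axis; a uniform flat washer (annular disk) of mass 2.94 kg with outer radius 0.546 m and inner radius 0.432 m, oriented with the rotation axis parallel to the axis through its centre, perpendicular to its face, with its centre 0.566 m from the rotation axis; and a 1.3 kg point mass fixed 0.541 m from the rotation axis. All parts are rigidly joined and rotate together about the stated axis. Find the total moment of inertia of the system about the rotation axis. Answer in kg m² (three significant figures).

Thin rod: I_cm = (1/12)ML² = (1/12)(0.667)(0.236)² = 0.0030958 kg m²; axis through the centre, so I = 0.0030958 kg m².
Solid disk: I_cm = (1/2)MR² = (1/2)(0.438)(0.254)² = 0.014129 kg m²; centre at d = 0.705 m, so the parallel axis theorem gives I = 0.014129 + (0.438)(0.705)² = 0.23183 kg m².
Annular disk: I_cm = (1/2)M(R²+r²) = (1/2)(2.94)[(0.546)² + (0.432)²] = 0.71257 kg m²; centre at d = 0.566 m, so the parallel axis theorem gives I = 0.71257 + (2.94)(0.566)² = 1.6544 kg m².
Point mass: I_cm = 0; centre at d = 0.541 m, so the parallel axis theorem gives I = 0 + (1.3)(0.541)² = 0.38049 kg m².
Total I = 0.0030958 + 0.23183 + 1.6544 + 0.38049 = 2.2698 kg m².

2.27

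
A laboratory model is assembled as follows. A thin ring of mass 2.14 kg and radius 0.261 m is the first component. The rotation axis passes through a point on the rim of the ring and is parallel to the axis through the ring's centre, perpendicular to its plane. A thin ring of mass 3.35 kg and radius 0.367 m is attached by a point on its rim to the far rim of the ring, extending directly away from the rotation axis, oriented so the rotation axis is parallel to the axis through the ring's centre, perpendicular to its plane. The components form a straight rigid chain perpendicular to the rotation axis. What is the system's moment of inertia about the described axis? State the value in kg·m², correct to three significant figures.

3.39

Thin ring: I_cm = MR² = (2.14)(0.261)² = 0.14578 kg·m²; centre at d = 0.261 m, so I = I_cm + Md² gives I = 0.14578 + (2.14)(0.261)² = 0.29156 kg·m².
Thin ring: I_cm = MR² = (3.35)(0.367)² = 0.45121 kg·m²; centre at d = 0.261 + 0.261 + 0.367 = 0.889 m, so I = I_cm + Md² gives I = 0.45121 + (3.35)(0.889)² = 3.0988 kg·m².
Total I = 0.29156 + 3.0988 = 3.3903 kg·m².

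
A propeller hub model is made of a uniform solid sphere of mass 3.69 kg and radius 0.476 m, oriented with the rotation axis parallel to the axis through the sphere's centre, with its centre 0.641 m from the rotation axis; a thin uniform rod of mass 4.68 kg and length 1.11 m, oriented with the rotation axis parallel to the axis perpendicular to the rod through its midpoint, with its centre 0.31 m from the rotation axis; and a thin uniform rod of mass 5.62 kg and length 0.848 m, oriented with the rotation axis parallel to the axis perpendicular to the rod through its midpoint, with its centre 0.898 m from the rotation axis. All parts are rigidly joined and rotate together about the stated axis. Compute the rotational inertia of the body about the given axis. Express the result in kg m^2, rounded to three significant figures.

Solid sphere: I_cm = (2/5)MR² = (2/5)(3.69)(0.476)² = 0.33443 kg m^2; centre at d = 0.641 m, so the parallel axis theorem gives I = 0.33443 + (3.69)(0.641)² = 1.8506 kg m^2.
Thin rod: I_cm = (1/12)ML² = (1/12)(4.68)(1.11)² = 0.48052 kg m^2; centre at d = 0.31 m, so the parallel axis theorem gives I = 0.48052 + (4.68)(0.31)² = 0.93027 kg m^2.
Thin rod: I_cm = (1/12)ML² = (1/12)(5.62)(0.848)² = 0.33678 kg m^2; centre at d = 0.898 m, so the parallel axis theorem gives I = 0.33678 + (5.62)(0.898)² = 4.8688 kg m^2.
Total I = 1.8506 + 0.93027 + 4.8688 = 7.6496 kg m^2.

7.65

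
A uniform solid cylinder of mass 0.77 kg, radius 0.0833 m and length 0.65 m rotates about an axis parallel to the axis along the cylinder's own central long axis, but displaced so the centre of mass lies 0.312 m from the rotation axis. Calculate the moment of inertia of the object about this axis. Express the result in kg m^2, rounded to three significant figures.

0.0776

I_cm = (1/2)MR² = (1/2)(0.77)(0.0833)² = 0.0026715 kg m^2; centre at d = 0.312 m, so I = I_cm + Md² gives I = 0.0026715 + (0.77)(0.312)² = 0.077626 kg m^2.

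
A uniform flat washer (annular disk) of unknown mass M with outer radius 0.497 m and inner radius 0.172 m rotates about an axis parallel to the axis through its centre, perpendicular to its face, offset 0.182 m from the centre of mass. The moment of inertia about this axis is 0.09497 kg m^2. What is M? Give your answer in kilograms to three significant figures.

0.554

I = I_cm + Md² = (1/2)M(R²+r²) + Md² = M·[0.5·[(0.497)² + (0.172)²] + (0.182)²] = M·0.17142.
So M = 0.09497 / 0.17142 = 0.55402 kg.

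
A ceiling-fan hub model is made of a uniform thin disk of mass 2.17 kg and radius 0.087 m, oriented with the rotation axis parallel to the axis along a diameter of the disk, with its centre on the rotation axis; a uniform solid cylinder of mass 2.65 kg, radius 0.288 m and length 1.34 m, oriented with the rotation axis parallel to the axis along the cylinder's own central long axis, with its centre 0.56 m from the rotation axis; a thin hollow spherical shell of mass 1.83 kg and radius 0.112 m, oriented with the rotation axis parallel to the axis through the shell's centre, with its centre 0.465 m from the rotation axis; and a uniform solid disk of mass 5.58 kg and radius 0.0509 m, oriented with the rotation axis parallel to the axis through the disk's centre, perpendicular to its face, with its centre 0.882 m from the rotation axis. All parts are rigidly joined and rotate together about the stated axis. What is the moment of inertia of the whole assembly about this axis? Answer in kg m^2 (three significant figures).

5.70

Thin disk: I_cm = (1/4)MR² = (1/4)(2.17)(0.087)² = 0.0041062 kg m^2; axis through the centre, so I = 0.0041062 kg m^2.
Solid cylinder: I_cm = (1/2)MR² = (1/2)(2.65)(0.288)² = 0.1099 kg m^2; centre at d = 0.56 m, so the parallel axis theorem gives I = 0.1099 + (2.65)(0.56)² = 0.94094 kg m^2.
Spherical shell: I_cm = (2/3)MR² = (2/3)(1.83)(0.112)² = 0.015304 kg m^2; centre at d = 0.465 m, so the parallel axis theorem gives I = 0.015304 + (1.83)(0.465)² = 0.411 kg m^2.
Solid disk: I_cm = (1/2)MR² = (1/2)(5.58)(0.0509)² = 0.0072284 kg m^2; centre at d = 0.882 m, so the parallel axis theorem gives I = 0.0072284 + (5.58)(0.882)² = 4.348 kg m^2.
Total I = 0.0041062 + 0.94094 + 0.411 + 4.348 = 5.7041 kg m^2.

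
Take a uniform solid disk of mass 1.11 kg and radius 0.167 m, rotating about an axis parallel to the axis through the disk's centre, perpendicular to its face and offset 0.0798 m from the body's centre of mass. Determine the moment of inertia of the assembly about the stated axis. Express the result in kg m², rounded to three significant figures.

0.0225

I_cm = (1/2)MR² = (1/2)(1.11)(0.167)² = 0.015478 kg m²; centre at d = 0.0798 m, so the parallel axis theorem gives I = 0.015478 + (1.11)(0.0798)² = 0.022547 kg m².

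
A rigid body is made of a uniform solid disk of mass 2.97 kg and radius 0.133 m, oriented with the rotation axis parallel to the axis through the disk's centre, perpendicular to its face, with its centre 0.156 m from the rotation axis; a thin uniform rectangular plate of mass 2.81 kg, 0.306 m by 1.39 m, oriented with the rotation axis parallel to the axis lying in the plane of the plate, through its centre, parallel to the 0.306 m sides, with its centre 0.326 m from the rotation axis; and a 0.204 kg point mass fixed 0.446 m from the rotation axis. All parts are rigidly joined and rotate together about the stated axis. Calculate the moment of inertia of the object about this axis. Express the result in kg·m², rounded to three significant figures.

0.890

Solid disk: I_cm = (1/2)MR² = (1/2)(2.97)(0.133)² = 0.026268 kg·m²; centre at d = 0.156 m, so the parallel axis theorem gives I = 0.026268 + (2.97)(0.156)² = 0.098546 kg·m².
Rectangular plate: I_cm = (1/12)Mb² = (1/12)(2.81)(1.39)² = 0.45243 kg·m²; centre at d = 0.326 m, so the parallel axis theorem gives I = 0.45243 + (2.81)(0.326)² = 0.75107 kg·m².
Point mass: I_cm = 0; centre at d = 0.446 m, so the parallel axis theorem gives I = 0 + (0.204)(0.446)² = 0.040579 kg·m².
Total I = 0.098546 + 0.75107 + 0.040579 = 0.89019 kg·m².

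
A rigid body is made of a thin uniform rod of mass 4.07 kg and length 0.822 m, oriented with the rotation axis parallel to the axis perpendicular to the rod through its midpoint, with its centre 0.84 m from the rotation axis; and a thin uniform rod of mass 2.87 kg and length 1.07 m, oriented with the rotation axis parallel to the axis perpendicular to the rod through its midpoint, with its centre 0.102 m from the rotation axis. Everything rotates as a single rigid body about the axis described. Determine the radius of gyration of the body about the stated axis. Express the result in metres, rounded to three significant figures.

0.700

Thin rod: I_cm = (1/12)ML² = (1/12)(4.07)(0.822)² = 0.22917 kg m²; centre at d = 0.84 m, so I = I_cm + Md² gives I = 0.22917 + (4.07)(0.84)² = 3.101 kg m².
Thin rod: I_cm = (1/12)ML² = (1/12)(2.87)(1.07)² = 0.27382 kg m²; centre at d = 0.102 m, so I = I_cm + Md² gives I = 0.27382 + (2.87)(0.102)² = 0.30368 kg m².
Total I = 3.4046 kg m²; total mass M = 6.94 kg.
k = √(I/M) = √(3.4046/6.94) = 0.70042 m.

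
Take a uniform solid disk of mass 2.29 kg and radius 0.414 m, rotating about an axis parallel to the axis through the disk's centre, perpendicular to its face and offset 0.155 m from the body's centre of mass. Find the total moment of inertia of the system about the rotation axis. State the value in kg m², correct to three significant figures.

I_cm = (1/2)MR² = (1/2)(2.29)(0.414)² = 0.19625 kg m²; centre at d = 0.155 m, so I = I_cm + Md² gives I = 0.19625 + (2.29)(0.155)² = 0.25127 kg m².

0.251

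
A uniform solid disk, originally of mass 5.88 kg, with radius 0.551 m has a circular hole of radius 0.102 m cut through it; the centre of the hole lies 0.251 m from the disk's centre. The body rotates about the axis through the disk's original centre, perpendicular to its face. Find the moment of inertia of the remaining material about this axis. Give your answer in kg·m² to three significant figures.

0.879

Unpierced body about its centre: I₀ = (1/2)MR² = (1/2)(5.88)(0.551)² = 0.89259 kg·m².
The removed disk has mass m = M·(r/R)² = (5.88)(0.102/0.551)² = 0.2015 kg (same uniform areal density).
Its moment of inertia about the rotation axis (parallel-axis theorem): I_hole = (1/2)mr² + md² = (1/2)(0.2015)(0.102)² + (0.2015)(0.251)² = 0.013743 kg·m².
Treating the hole as negative mass, I = I₀ − I_hole = 0.89259 − 0.013743 = 0.87884 kg·m².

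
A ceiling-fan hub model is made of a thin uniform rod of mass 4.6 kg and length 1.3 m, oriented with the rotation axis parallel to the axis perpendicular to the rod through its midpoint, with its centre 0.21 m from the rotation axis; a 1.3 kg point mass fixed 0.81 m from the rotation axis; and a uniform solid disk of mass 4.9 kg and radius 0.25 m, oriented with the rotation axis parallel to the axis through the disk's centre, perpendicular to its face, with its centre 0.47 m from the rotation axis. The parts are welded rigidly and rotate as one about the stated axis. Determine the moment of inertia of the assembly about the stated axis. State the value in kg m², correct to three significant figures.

2.94

Thin rod: I_cm = (1/12)ML² = (1/12)(4.6)(1.3)² = 0.64783 kg m²; centre at d = 0.21 m, so the parallel axis theorem gives I = 0.64783 + (4.6)(0.21)² = 0.85069 kg m².
Point mass: I_cm = 0; centre at d = 0.81 m, so the parallel axis theorem gives I = 0 + (1.3)(0.81)² = 0.85293 kg m².
Solid disk: I_cm = (1/2)MR² = (1/2)(4.9)(0.25)² = 0.15313 kg m²; centre at d = 0.47 m, so the parallel axis theorem gives I = 0.15313 + (4.9)(0.47)² = 1.2355 kg m².
Total I = 0.85069 + 0.85293 + 1.2355 = 2.9392 kg m².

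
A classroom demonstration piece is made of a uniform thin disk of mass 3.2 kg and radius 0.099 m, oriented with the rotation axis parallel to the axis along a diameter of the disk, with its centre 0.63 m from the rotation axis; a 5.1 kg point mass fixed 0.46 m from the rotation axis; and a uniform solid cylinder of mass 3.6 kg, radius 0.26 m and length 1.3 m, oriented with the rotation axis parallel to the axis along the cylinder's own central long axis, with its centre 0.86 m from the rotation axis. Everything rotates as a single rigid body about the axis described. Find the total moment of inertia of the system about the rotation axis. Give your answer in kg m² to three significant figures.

5.14

Thin disk: I_cm = (1/4)MR² = (1/4)(3.2)(0.099)² = 0.0078408 kg m²; centre at d = 0.63 m, so the parallel axis theorem gives I = 0.0078408 + (3.2)(0.63)² = 1.2779 kg m².
Point mass: I_cm = 0; centre at d = 0.46 m, so the parallel axis theorem gives I = 0 + (5.1)(0.46)² = 1.0792 kg m².
Solid cylinder: I_cm = (1/2)MR² = (1/2)(3.6)(0.26)² = 0.12168 kg m²; centre at d = 0.86 m, so the parallel axis theorem gives I = 0.12168 + (3.6)(0.86)² = 2.7842 kg m².
Total I = 1.2779 + 1.0792 + 2.7842 = 5.1413 kg m².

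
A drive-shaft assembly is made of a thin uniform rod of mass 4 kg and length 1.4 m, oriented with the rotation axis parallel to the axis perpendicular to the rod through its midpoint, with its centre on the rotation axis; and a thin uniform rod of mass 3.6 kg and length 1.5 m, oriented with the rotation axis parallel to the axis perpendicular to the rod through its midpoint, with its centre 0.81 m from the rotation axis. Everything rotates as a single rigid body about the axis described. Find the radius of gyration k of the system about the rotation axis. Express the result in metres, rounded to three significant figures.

Thin rod: I_cm = (1/12)ML² = (1/12)(4)(1.4)² = 0.65333 kg m²; axis through the centre, so I = 0.65333 kg m².
Thin rod: I_cm = (1/12)ML² = (1/12)(3.6)(1.5)² = 0.675 kg m²; centre at d = 0.81 m, so the parallel axis theorem gives I = 0.675 + (3.6)(0.81)² = 3.037 kg m².
Total I = 3.6903 kg m²; total mass M = 7.6 kg.
k = √(I/M) = √(3.6903/7.6) = 0.69682 m.

0.697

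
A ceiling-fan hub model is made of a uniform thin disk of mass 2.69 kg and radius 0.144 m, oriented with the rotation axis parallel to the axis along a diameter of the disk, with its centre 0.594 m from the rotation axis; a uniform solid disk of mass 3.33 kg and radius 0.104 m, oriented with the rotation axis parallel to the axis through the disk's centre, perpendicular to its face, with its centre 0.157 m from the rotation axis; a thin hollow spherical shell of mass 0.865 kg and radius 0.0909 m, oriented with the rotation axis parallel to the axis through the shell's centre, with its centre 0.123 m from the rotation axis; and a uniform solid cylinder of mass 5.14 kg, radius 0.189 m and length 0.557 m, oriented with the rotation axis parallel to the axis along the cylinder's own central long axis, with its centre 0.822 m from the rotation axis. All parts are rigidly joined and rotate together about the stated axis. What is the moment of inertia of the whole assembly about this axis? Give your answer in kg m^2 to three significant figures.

4.65

Thin disk: I_cm = (1/4)MR² = (1/4)(2.69)(0.144)² = 0.013945 kg m^2; centre at d = 0.594 m, so the parallel axis theorem gives I = 0.013945 + (2.69)(0.594)² = 0.96307 kg m^2.
Solid disk: I_cm = (1/2)MR² = (1/2)(3.33)(0.104)² = 0.018009 kg m^2; centre at d = 0.157 m, so the parallel axis theorem gives I = 0.018009 + (3.33)(0.157)² = 0.10009 kg m^2.
Spherical shell: I_cm = (2/3)MR² = (2/3)(0.865)(0.0909)² = 0.0047649 kg m^2; centre at d = 0.123 m, so the parallel axis theorem gives I = 0.0047649 + (0.865)(0.123)² = 0.017851 kg m^2.
Solid cylinder: I_cm = (1/2)MR² = (1/2)(5.14)(0.189)² = 0.091803 kg m^2; centre at d = 0.822 m, so the parallel axis theorem gives I = 0.091803 + (5.14)(0.822)² = 3.5648 kg m^2.
Total I = 0.96307 + 0.10009 + 0.017851 + 3.5648 = 4.6458 kg m^2.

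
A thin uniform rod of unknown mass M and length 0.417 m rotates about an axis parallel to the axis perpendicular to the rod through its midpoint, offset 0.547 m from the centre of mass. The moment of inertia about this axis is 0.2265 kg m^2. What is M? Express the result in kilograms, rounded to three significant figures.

I = I_cm + Md² = (1/12)ML² + Md² = M·[0.0833333·(0.417)² + (0.547)²] = M·0.3137.
So M = 0.2265 / 0.3137 = 0.72203 kg.

0.722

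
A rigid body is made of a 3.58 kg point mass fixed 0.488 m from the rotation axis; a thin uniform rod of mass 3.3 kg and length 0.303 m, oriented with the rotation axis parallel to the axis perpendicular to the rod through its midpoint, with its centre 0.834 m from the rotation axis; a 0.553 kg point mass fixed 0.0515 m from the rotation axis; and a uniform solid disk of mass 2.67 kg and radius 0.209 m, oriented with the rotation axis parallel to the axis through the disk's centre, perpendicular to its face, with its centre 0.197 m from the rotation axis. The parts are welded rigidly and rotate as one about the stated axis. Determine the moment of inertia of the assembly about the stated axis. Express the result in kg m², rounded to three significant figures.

Point mass: I_cm = 0; centre at d = 0.488 m, so I = I_cm + Md² gives I = 0 + (3.58)(0.488)² = 0.85256 kg m².
Thin rod: I_cm = (1/12)ML² = (1/12)(3.3)(0.303)² = 0.025247 kg m²; centre at d = 0.834 m, so I = I_cm + Md² gives I = 0.025247 + (3.3)(0.834)² = 2.3206 kg m².
Point mass: I_cm = 0; centre at d = 0.0515 m, so I = I_cm + Md² gives I = 0 + (0.553)(0.0515)² = 0.0014667 kg m².
Solid disk: I_cm = (1/2)MR² = (1/2)(2.67)(0.209)² = 0.058314 kg m²; centre at d = 0.197 m, so I = I_cm + Md² gives I = 0.058314 + (2.67)(0.197)² = 0.16193 kg m².
Total I = 0.85256 + 2.3206 + 0.0014667 + 0.16193 = 3.3365 kg m².

3.34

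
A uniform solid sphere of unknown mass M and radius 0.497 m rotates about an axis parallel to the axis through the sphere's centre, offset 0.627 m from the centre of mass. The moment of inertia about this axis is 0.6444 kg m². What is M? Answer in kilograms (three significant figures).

1.31

I = I_cm + Md² = (2/5)MR² + Md² = M·[0.4·(0.497)² + (0.627)²] = M·0.49193.
So M = 0.6444 / 0.49193 = 1.3099 kg.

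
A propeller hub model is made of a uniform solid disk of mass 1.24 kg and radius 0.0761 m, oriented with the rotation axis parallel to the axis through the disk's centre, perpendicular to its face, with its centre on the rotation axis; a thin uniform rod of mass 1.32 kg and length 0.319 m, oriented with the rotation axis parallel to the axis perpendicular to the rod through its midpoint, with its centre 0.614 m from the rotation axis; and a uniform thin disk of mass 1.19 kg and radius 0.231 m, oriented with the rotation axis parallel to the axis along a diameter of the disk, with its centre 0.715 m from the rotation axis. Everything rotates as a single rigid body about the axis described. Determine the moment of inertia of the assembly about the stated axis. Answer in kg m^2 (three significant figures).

Solid disk: I_cm = (1/2)MR² = (1/2)(1.24)(0.0761)² = 0.0035906 kg m^2; axis through the centre, so I = 0.0035906 kg m^2.
Thin rod: I_cm = (1/12)ML² = (1/12)(1.32)(0.319)² = 0.011194 kg m^2; centre at d = 0.614 m, so I = I_cm + Md² gives I = 0.011194 + (1.32)(0.614)² = 0.50883 kg m^2.
Thin disk: I_cm = (1/4)MR² = (1/4)(1.19)(0.231)² = 0.015875 kg m^2; centre at d = 0.715 m, so I = I_cm + Md² gives I = 0.015875 + (1.19)(0.715)² = 0.62423 kg m^2.
Total I = 0.0035906 + 0.50883 + 0.62423 = 1.1367 kg m^2.

1.14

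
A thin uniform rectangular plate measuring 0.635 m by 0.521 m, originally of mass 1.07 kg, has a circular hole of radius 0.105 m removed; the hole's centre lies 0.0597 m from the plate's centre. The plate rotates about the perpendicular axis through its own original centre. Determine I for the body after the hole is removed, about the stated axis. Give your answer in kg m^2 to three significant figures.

Unpierced body about its centre: I₀ = (1/12)M(a²+b²) = (1/12)(1.07)[(0.635)² + (0.521)²] = 0.060158 kg m^2.
The removed disk has mass m = M·πr²/(ab) = (1.07)·π(0.105)²/(0.635·0.521) = 0.11202 kg (same uniform areal density).
Its moment of inertia about the rotation axis (parallel-axis theorem): I_hole = (1/2)mr² + md² = (1/2)(0.11202)(0.105)² + (0.11202)(0.0597)² = 0.0010168 kg m^2.
Treating the hole as negative mass, I = I₀ − I_hole = 0.060158 − 0.0010168 = 0.059141 kg m^2.

0.0591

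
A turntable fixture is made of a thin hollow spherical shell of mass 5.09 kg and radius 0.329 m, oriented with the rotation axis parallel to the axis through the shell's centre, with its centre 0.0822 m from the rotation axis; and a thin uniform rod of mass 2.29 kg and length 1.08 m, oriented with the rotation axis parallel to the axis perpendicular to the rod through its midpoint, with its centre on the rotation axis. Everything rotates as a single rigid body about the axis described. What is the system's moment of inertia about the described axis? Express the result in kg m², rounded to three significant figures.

0.624

Spherical shell: I_cm = (2/3)MR² = (2/3)(5.09)(0.329)² = 0.3673 kg m²; centre at d = 0.0822 m, so the parallel axis theorem gives I = 0.3673 + (5.09)(0.0822)² = 0.40169 kg m².
Thin rod: I_cm = (1/12)ML² = (1/12)(2.29)(1.08)² = 0.22259 kg m²; axis through the centre, so I = 0.22259 kg m².
Total I = 0.40169 + 0.22259 = 0.62428 kg m².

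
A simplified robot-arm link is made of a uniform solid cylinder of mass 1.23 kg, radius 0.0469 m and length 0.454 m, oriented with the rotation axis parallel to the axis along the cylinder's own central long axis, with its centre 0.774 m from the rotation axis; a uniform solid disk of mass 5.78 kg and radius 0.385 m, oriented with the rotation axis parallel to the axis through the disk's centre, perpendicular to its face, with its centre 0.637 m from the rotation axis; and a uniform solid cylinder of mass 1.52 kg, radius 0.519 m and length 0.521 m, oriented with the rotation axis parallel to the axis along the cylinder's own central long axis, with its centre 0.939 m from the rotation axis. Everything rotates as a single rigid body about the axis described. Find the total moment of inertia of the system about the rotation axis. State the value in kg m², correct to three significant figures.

5.06

Solid cylinder: I_cm = (1/2)MR² = (1/2)(1.23)(0.0469)² = 0.0013528 kg m²; centre at d = 0.774 m, so I = I_cm + Md² gives I = 0.0013528 + (1.23)(0.774)² = 0.73822 kg m².
Solid disk: I_cm = (1/2)MR² = (1/2)(5.78)(0.385)² = 0.42837 kg m²; centre at d = 0.637 m, so I = I_cm + Md² gives I = 0.42837 + (5.78)(0.637)² = 2.7737 kg m².
Solid cylinder: I_cm = (1/2)MR² = (1/2)(1.52)(0.519)² = 0.20471 kg m²; centre at d = 0.939 m, so I = I_cm + Md² gives I = 0.20471 + (1.52)(0.939)² = 1.5449 kg m².
Total I = 0.73822 + 2.7737 + 1.5449 = 5.0569 kg m².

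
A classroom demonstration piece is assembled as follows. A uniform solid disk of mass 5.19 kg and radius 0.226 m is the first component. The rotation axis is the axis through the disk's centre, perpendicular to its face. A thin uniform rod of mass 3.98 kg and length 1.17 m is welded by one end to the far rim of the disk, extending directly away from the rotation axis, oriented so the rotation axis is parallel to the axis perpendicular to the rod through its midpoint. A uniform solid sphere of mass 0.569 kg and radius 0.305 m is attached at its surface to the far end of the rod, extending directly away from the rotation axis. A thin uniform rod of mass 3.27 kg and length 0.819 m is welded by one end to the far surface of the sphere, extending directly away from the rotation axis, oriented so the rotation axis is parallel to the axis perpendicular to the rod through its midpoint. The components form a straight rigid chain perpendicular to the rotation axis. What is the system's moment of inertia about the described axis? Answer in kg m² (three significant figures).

24.1

Solid disk: I_cm = (1/2)MR² = (1/2)(5.19)(0.226)² = 0.13254 kg m²; axis through the centre, so I = 0.13254 kg m².
Thin rod: I_cm = (1/12)ML² = (1/12)(3.98)(1.17)² = 0.45402 kg m²; centre at d = 0.226 + 0.585 = 0.811 m, so the parallel axis theorem gives I = 0.45402 + (3.98)(0.811)² = 3.0717 kg m².
Solid sphere: I_cm = (2/5)MR² = (2/5)(0.569)(0.305)² = 0.021172 kg m²; centre at d = 0.226 + 0.585 + 0.585 + 0.305 = 1.701 m, so the parallel axis theorem gives I = 0.021172 + (0.569)(1.701)² = 1.6675 kg m².
Thin rod: I_cm = (1/12)ML² = (1/12)(3.27)(0.819)² = 0.18278 kg m²; centre at d = 0.226 + 0.585 + 0.585 + 0.305 + 0.305 + 0.4095 = 2.4155 m, so the parallel axis theorem gives I = 0.18278 + (3.27)(2.4155)² = 19.262 kg m².
Total I = 0.13254 + 3.0717 + 1.6675 + 19.262 = 24.134 kg m².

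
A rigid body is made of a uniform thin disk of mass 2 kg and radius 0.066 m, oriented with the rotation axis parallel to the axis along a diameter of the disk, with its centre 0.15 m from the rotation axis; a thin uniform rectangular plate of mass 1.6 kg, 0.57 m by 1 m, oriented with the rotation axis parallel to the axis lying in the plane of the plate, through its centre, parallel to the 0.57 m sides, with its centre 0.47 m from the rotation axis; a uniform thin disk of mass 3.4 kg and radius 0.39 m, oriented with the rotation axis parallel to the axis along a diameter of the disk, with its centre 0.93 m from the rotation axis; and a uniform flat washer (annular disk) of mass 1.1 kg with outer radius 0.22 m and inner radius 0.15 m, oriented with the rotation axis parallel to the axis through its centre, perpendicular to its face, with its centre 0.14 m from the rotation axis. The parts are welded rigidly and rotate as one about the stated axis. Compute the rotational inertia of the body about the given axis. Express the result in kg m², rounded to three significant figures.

Thin disk: I_cm = (1/4)MR² = (1/4)(2)(0.066)² = 0.002178 kg m²; centre at d = 0.15 m, so the parallel axis theorem gives I = 0.002178 + (2)(0.15)² = 0.047178 kg m².
Rectangular plate: I_cm = (1/12)Mb² = (1/12)(1.6)(1)² = 0.13333 kg m²; centre at d = 0.47 m, so the parallel axis theorem gives I = 0.13333 + (1.6)(0.47)² = 0.48677 kg m².
Thin disk: I_cm = (1/4)MR² = (1/4)(3.4)(0.39)² = 0.12929 kg m²; centre at d = 0.93 m, so the parallel axis theorem gives I = 0.12929 + (3.4)(0.93)² = 3.0699 kg m².
Annular disk: I_cm = (1/2)M(R²+r²) = (1/2)(1.1)[(0.22)² + (0.15)²] = 0.038995 kg m²; centre at d = 0.14 m, so the parallel axis theorem gives I = 0.038995 + (1.1)(0.14)² = 0.060555 kg m².
Total I = 0.047178 + 0.48677 + 3.0699 + 0.060555 = 3.6645 kg m².

3.66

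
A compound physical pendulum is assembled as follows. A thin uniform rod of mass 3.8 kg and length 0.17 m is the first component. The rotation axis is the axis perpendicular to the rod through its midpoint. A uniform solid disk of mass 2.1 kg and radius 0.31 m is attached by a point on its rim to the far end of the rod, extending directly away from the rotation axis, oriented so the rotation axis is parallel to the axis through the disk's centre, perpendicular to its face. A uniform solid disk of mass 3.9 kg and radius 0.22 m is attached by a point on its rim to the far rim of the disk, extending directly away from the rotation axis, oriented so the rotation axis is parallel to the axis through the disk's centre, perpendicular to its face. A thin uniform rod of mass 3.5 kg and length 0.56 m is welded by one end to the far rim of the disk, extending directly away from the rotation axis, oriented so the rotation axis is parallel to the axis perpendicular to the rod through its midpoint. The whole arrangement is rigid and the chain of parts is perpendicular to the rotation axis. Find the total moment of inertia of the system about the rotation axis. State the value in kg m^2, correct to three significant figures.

Thin rod: I_cm = (1/12)ML² = (1/12)(3.8)(0.17)² = 0.0091517 kg m^2; axis through the centre, so I = 0.0091517 kg m^2.
Solid disk: I_cm = (1/2)MR² = (1/2)(2.1)(0.31)² = 0.10091 kg m^2; centre at d = 0.085 + 0.31 = 0.395 m, so I = I_cm + Md² gives I = 0.10091 + (2.1)(0.395)² = 0.42856 kg m^2.
Solid disk: I_cm = (1/2)MR² = (1/2)(3.9)(0.22)² = 0.09438 kg m^2; centre at d = 0.085 + 0.31 + 0.31 + 0.22 = 0.925 m, so I = I_cm + Md² gives I = 0.09438 + (3.9)(0.925)² = 3.4313 kg m^2.
Thin rod: I_cm = (1/12)ML² = (1/12)(3.5)(0.56)² = 0.091467 kg m^2; centre at d = 0.085 + 0.31 + 0.31 + 0.22 + 0.22 + 0.28 = 1.425 m, so I = I_cm + Md² gives I = 0.091467 + (3.5)(1.425)² = 7.1987 kg m^2.
Total I = 0.0091517 + 0.42856 + 3.4313 + 7.1987 = 11.068 kg m^2.

11.1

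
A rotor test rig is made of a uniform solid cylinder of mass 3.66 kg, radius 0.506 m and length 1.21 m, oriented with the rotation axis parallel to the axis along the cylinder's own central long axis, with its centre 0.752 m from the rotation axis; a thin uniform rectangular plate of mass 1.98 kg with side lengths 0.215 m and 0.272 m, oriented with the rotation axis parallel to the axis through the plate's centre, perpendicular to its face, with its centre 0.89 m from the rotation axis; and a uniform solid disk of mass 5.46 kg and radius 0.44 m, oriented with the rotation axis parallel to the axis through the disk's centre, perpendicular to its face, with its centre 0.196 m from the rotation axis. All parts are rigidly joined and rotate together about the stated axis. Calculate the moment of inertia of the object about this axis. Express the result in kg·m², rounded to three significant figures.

4.86

Solid cylinder: I_cm = (1/2)MR² = (1/2)(3.66)(0.506)² = 0.46855 kg·m²; centre at d = 0.752 m, so I = I_cm + Md² gives I = 0.46855 + (3.66)(0.752)² = 2.5383 kg·m².
Rectangular plate: I_cm = (1/12)M(a²+b²) = (1/12)(1.98)[(0.215)² + (0.272)²] = 0.019834 kg·m²; centre at d = 0.89 m, so I = I_cm + Md² gives I = 0.019834 + (1.98)(0.89)² = 1.5882 kg·m².
Solid disk: I_cm = (1/2)MR² = (1/2)(5.46)(0.44)² = 0.52853 kg·m²; centre at d = 0.196 m, so I = I_cm + Md² gives I = 0.52853 + (5.46)(0.196)² = 0.73828 kg·m².
Total I = 2.5383 + 1.5882 + 0.73828 = 4.8648 kg·m².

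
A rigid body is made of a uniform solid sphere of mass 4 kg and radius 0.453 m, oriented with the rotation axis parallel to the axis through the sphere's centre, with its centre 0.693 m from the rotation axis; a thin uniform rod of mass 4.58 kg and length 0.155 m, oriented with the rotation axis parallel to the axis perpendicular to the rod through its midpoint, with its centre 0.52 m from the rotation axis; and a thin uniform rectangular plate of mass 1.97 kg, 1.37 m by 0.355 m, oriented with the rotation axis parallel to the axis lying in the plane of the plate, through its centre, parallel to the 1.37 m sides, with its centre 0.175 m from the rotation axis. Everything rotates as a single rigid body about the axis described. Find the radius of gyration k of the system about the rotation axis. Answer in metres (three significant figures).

0.582

Solid sphere: I_cm = (2/5)MR² = (2/5)(4)(0.453)² = 0.32833 kg m^2; centre at d = 0.693 m, so I = I_cm + Md² gives I = 0.32833 + (4)(0.693)² = 2.2493 kg m^2.
Thin rod: I_cm = (1/12)ML² = (1/12)(4.58)(0.155)² = 0.0091695 kg m^2; centre at d = 0.52 m, so I = I_cm + Md² gives I = 0.0091695 + (4.58)(0.52)² = 1.2476 kg m^2.
Rectangular plate: I_cm = (1/12)Mb² = (1/12)(1.97)(0.355)² = 0.020689 kg m^2; centre at d = 0.175 m, so I = I_cm + Md² gives I = 0.020689 + (1.97)(0.175)² = 0.08102 kg m^2.
Total I = 3.578 kg m^2; total mass M = 10.55 kg.
k = √(I/M) = √(3.578/10.55) = 0.58236 m.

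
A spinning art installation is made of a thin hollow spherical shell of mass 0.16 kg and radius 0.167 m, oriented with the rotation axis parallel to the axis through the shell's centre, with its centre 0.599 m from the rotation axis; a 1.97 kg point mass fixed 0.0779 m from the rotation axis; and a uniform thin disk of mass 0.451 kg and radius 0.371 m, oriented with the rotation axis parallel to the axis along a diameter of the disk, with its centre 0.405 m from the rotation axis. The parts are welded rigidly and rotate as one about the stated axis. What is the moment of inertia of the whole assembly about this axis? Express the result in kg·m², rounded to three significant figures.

Spherical shell: I_cm = (2/3)MR² = (2/3)(0.16)(0.167)² = 0.0029748 kg·m²; centre at d = 0.599 m, so I = I_cm + Md² gives I = 0.0029748 + (0.16)(0.599)² = 0.060383 kg·m².
Point mass: I_cm = 0; centre at d = 0.0779 m, so I = I_cm + Md² gives I = 0 + (1.97)(0.0779)² = 0.011955 kg·m².
Thin disk: I_cm = (1/4)MR² = (1/4)(0.451)(0.371)² = 0.015519 kg·m²; centre at d = 0.405 m, so I = I_cm + Md² gives I = 0.015519 + (0.451)(0.405)² = 0.089494 kg·m².
Total I = 0.060383 + 0.011955 + 0.089494 = 0.16183 kg·m².

0.162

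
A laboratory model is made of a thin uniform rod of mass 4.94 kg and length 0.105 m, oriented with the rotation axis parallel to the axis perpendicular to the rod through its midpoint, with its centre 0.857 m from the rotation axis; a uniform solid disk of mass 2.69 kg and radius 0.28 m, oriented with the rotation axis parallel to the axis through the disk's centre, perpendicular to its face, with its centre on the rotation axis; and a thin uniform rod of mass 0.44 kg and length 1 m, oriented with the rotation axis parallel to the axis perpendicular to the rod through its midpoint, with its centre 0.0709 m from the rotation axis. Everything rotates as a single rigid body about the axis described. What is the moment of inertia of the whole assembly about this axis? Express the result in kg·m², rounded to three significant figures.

Thin rod: I_cm = (1/12)ML² = (1/12)(4.94)(0.105)² = 0.0045386 kg·m²; centre at d = 0.857 m, so I = I_cm + Md² gives I = 0.0045386 + (4.94)(0.857)² = 3.6327 kg·m².
Solid disk: I_cm = (1/2)MR² = (1/2)(2.69)(0.28)² = 0.10545 kg·m²; axis through the centre, so I = 0.10545 kg·m².
Thin rod: I_cm = (1/12)ML² = (1/12)(0.44)(1)² = 0.036667 kg·m²; centre at d = 0.0709 m, so I = I_cm + Md² gives I = 0.036667 + (0.44)(0.0709)² = 0.038878 kg·m².
Total I = 3.6327 + 0.10545 + 0.038878 = 3.777 kg·m².

3.78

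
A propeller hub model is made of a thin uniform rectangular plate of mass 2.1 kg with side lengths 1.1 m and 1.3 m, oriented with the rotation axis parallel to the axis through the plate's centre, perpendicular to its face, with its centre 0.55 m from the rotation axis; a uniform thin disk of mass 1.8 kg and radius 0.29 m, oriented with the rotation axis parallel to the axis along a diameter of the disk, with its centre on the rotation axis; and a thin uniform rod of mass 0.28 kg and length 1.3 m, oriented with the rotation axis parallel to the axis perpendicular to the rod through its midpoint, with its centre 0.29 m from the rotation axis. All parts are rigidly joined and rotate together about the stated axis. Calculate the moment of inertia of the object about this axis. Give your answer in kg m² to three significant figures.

1.24

Rectangular plate: I_cm = (1/12)M(a²+b²) = (1/12)(2.1)[(1.1)² + (1.3)²] = 0.5075 kg m²; centre at d = 0.55 m, so I = I_cm + Md² gives I = 0.5075 + (2.1)(0.55)² = 1.1428 kg m².
Thin disk: I_cm = (1/4)MR² = (1/4)(1.8)(0.29)² = 0.037845 kg m²; axis through the centre, so I = 0.037845 kg m².
Thin rod: I_cm = (1/12)ML² = (1/12)(0.28)(1.3)² = 0.039433 kg m²; centre at d = 0.29 m, so I = I_cm + Md² gives I = 0.039433 + (0.28)(0.29)² = 0.062981 kg m².
Total I = 1.1428 + 0.037845 + 0.062981 = 1.2436 kg m².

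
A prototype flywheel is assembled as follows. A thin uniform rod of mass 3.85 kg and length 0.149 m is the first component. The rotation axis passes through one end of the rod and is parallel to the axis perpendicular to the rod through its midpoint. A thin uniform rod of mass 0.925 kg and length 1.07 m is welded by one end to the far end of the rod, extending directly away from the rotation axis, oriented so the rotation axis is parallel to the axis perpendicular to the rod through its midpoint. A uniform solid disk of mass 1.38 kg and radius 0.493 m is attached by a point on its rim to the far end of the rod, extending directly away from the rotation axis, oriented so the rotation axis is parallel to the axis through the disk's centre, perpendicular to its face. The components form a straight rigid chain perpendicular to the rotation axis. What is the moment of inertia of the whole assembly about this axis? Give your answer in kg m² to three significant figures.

Thin rod: I_cm = (1/12)ML² = (1/12)(3.85)(0.149)² = 0.0071228 kg m²; centre at d = 0.0745 m, so I = I_cm + Md² gives I = 0.0071228 + (3.85)(0.0745)² = 0.028491 kg m².
Thin rod: I_cm = (1/12)ML² = (1/12)(0.925)(1.07)² = 0.088253 kg m²; centre at d = 0.0745 + 0.0745 + 0.535 = 0.684 m, so I = I_cm + Md² gives I = 0.088253 + (0.925)(0.684)² = 0.52102 kg m².
Solid disk: I_cm = (1/2)MR² = (1/2)(1.38)(0.493)² = 0.1677 kg m²; centre at d = 0.0745 + 0.0745 + 0.535 + 0.535 + 0.493 = 1.712 m, so I = I_cm + Md² gives I = 0.1677 + (1.38)(1.712)² = 4.2124 kg m².
Total I = 0.028491 + 0.52102 + 4.2124 = 4.7619 kg m².

4.76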